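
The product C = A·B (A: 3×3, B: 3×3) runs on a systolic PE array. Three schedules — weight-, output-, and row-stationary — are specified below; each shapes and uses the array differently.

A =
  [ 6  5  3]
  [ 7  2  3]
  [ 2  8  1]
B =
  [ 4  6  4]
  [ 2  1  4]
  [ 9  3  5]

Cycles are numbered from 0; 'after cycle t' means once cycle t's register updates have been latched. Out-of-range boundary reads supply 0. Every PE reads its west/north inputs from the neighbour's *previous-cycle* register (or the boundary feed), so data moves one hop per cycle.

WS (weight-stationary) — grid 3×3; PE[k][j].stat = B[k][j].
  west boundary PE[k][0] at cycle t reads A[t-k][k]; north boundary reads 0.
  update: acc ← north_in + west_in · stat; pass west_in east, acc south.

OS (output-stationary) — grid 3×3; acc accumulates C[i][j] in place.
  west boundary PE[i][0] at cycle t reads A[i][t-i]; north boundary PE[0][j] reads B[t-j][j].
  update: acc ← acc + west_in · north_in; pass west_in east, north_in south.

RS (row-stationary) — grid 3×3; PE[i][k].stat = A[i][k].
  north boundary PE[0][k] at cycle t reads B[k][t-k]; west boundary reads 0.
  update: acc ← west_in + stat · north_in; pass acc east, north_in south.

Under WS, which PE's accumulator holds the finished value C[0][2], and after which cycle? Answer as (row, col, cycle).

WS — PE[2][2] is where C[0][2] collects:
  c0 r2c2: 0 / 0 / 0
  c1 r2c2: 0 / 0 / 0
  c2 r2c2: 0 / 0 / 0
  c3 r2c2: 0 / 0 / 0
  c4 r2c2: 59 / 3 / 59

(row, col, cycle) = (2, 2, 4)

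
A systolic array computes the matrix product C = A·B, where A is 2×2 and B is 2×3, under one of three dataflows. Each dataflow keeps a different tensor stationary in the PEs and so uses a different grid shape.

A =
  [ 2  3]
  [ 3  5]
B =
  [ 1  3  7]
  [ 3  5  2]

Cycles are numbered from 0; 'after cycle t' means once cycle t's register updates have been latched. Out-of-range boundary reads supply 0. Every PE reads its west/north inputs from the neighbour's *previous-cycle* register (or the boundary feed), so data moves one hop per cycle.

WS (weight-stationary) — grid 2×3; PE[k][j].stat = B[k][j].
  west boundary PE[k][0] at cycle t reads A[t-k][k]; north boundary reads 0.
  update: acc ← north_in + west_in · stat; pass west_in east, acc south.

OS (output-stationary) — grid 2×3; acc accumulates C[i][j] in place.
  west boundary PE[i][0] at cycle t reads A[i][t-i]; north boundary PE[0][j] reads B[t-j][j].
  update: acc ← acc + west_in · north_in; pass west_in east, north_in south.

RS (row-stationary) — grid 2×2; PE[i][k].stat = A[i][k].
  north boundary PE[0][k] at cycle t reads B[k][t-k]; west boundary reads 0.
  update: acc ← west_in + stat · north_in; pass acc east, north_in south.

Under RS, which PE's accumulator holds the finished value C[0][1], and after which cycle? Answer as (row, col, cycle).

(row, col, cycle) = (0, 1, 2)

RS: C[0][1] accumulates in PE[0][1]:
  [0] (0,1) acc=0 (h:0 v:0)
  [1] (0,1) acc=11 (h:11 v:3)
  [2] (0,1) acc=21 (h:21 v:5)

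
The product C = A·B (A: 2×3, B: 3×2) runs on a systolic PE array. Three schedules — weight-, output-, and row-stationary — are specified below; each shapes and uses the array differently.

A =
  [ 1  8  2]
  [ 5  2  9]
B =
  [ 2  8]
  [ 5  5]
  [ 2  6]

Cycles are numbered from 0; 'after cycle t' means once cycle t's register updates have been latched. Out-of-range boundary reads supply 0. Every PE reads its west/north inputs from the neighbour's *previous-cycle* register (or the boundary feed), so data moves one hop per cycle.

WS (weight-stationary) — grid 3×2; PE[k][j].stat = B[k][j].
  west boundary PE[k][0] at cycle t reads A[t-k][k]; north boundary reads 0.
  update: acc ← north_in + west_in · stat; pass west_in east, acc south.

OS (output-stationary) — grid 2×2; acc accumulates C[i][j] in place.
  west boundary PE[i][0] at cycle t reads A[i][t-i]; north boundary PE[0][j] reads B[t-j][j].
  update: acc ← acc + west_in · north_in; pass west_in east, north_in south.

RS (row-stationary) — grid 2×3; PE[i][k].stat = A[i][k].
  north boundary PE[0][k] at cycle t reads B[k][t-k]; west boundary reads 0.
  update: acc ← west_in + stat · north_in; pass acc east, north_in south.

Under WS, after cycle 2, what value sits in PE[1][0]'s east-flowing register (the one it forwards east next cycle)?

register = 2

WS (3×2). Following PE[1][0] plus its west/north inputs:
  c0 r0c0: 2 / 1 / 2
  c0 r1c0: 0 / 0 / 0
  c1 r0c0: 10 / 5 / 10
  c1 r1c0: 42 / 8 / 42
  c2 r0c0: 0 / 0 / 0
  c2 r1c0: 20 / 2 / 20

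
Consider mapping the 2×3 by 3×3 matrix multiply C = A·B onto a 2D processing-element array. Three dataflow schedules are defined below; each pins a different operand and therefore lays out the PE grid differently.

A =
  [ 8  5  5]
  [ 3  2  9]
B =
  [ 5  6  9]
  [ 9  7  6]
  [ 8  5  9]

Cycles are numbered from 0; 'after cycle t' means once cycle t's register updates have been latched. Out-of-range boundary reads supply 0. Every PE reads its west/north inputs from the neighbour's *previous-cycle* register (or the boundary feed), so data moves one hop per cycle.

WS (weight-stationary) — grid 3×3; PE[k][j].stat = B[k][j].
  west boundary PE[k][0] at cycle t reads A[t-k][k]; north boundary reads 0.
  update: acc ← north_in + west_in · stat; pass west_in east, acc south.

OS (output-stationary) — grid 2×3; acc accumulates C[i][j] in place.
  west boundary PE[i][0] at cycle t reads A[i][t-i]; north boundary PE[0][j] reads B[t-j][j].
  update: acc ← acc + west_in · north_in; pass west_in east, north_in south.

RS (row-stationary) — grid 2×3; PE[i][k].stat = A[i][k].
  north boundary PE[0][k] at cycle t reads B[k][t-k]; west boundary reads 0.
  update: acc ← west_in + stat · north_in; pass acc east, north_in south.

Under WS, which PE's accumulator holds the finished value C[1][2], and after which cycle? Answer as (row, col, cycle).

(row, col, cycle) = (2, 2, 5)

WS: C[1][2] accumulates in PE[2][2]:
  c0 r2c2: 0 / 0 / 0
  c1 r2c2: 0 / 0 / 0
  c2 r2c2: 0 / 0 / 0
  c3 r2c2: 0 / 0 / 0
  c4 r2c2: 147 / 5 / 147
  c5 r2c2: 120 / 9 / 120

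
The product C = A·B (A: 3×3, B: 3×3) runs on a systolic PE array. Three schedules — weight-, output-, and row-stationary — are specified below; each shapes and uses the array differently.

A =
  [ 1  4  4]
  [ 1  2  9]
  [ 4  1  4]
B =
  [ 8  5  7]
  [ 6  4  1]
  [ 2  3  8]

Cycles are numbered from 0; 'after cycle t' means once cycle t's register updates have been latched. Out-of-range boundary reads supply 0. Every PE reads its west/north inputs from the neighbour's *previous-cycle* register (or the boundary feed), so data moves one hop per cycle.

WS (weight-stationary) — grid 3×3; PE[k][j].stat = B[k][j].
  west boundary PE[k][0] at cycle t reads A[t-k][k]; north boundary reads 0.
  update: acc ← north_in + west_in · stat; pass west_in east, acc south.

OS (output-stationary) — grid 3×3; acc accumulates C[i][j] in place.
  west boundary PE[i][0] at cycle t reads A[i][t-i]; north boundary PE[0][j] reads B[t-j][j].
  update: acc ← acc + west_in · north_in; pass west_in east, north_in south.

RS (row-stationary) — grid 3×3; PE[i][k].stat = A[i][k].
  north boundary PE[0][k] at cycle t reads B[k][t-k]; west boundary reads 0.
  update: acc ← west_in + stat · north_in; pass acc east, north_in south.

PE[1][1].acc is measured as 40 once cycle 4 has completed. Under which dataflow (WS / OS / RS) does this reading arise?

dataflow = OS

WS (3×3 grid), PE[1][1]:
  cycle 0: PE[1][1] → acc 0, east 0, south 0
  cycle 1: PE[1][1] → acc 0, east 0, south 0
  cycle 2: PE[1][1] → acc 21, east 4, south 21
  cycle 3: PE[1][1] → acc 13, east 2, south 13
  cycle 4: PE[1][1] → acc 24, east 1, south 24
OS (3×3 grid), PE[1][1]:
  cycle 0: PE[1][1] → acc 0, east 0, south 0
  cycle 1: PE[1][1] → acc 0, east 0, south 0
  cycle 2: PE[1][1] → acc 5, east 1, south 5
  cycle 3: PE[1][1] → acc 13, east 2, south 4
  cycle 4: PE[1][1] → acc 40, east 9, south 3
RS (3×3 grid), PE[1][1]:
  cycle 0: PE[1][1] → acc 0, east 0, south 0
  cycle 1: PE[1][1] → acc 0, east 0, south 0
  cycle 2: PE[1][1] → acc 20, east 20, south 6
  cycle 3: PE[1][1] → acc 13, east 13, south 4
  cycle 4: PE[1][1] → acc 9, east 9, south 1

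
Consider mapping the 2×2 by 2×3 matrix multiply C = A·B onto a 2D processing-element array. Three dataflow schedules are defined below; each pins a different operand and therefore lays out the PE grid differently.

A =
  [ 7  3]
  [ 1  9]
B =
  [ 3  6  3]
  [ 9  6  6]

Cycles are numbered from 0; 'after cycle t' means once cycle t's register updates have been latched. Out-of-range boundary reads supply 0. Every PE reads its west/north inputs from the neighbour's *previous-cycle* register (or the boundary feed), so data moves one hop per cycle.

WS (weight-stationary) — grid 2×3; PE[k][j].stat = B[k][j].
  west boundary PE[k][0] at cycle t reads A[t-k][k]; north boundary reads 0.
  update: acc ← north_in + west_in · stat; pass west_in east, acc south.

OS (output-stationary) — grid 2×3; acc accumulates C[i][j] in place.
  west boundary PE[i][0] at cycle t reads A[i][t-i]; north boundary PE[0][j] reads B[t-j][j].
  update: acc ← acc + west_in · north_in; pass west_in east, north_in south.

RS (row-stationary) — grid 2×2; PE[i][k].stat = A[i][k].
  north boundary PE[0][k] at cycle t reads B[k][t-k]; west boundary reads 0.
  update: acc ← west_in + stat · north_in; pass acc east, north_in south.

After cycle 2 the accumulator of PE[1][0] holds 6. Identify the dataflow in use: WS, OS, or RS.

dataflow = RS

— WS: 2×3; PE[1][0] trace:
  @0  [1,0]  acc 0  |  →0  ↓0
  @1  [1,0]  acc 48  |  →3  ↓48
  @2  [1,0]  acc 84  |  →9  ↓84
— OS: 2×3; PE[1][0] trace:
  @0  [1,0]  acc 0  |  →0  ↓0
  @1  [1,0]  acc 3  |  →1  ↓3
  @2  [1,0]  acc 84  |  →9  ↓9
— RS: 2×2; PE[1][0] trace:
  @0  [1,0]  acc 0  |  →0  ↓0
  @1  [1,0]  acc 3  |  →3  ↓3
  @2  [1,0]  acc 6  |  →6  ↓6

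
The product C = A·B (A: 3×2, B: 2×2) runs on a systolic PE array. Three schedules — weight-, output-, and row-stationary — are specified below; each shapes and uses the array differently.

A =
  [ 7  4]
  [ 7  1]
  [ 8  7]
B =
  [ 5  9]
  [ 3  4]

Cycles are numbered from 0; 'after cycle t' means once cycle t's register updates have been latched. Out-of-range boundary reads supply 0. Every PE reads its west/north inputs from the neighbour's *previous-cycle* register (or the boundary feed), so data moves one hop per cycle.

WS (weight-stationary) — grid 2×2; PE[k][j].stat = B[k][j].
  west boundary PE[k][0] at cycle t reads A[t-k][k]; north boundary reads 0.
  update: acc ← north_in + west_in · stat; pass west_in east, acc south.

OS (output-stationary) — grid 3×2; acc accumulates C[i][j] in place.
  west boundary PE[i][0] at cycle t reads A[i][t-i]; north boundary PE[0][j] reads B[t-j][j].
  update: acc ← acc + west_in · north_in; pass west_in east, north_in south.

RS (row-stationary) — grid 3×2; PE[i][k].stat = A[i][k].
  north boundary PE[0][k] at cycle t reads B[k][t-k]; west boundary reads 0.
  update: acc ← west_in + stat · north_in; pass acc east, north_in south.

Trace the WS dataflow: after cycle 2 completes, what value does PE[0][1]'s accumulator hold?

PE[0][1].acc = 63

WS (2×2). Following PE[0][1] plus its west/north inputs:
  after 0 — PE[0][0] acc=35, pass-E 7, pass-S 35
  after 0 — PE[0][1] acc=0, pass-E 0, pass-S 0
  after 1 — PE[0][0] acc=35, pass-E 7, pass-S 35
  after 1 — PE[0][1] acc=63, pass-E 7, pass-S 63
  after 2 — PE[0][0] acc=40, pass-E 8, pass-S 40
  after 2 — PE[0][1] acc=63, pass-E 7, pass-S 63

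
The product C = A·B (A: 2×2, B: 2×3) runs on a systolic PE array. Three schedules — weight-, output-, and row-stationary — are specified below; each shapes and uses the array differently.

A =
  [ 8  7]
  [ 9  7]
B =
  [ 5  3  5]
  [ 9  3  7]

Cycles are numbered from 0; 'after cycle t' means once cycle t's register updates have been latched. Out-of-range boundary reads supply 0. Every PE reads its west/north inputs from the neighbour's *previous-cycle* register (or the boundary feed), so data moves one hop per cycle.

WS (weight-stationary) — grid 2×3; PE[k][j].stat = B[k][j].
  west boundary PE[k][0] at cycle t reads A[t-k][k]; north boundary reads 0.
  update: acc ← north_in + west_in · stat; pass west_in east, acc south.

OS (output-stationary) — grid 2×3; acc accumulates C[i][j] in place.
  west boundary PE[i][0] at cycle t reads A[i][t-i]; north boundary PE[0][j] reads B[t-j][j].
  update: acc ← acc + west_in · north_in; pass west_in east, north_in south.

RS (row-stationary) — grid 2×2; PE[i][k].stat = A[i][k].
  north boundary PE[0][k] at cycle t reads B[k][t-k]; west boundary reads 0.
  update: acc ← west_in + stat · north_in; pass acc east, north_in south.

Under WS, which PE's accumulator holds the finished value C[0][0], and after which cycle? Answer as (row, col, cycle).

(row, col, cycle) = (1, 0, 1)

Under WS, C[0][0] lands at PE[1][0]:
  t=0 PE[1][0]: acc=0 h=0 v=0
  t=1 PE[1][0]: acc=103 h=7 v=103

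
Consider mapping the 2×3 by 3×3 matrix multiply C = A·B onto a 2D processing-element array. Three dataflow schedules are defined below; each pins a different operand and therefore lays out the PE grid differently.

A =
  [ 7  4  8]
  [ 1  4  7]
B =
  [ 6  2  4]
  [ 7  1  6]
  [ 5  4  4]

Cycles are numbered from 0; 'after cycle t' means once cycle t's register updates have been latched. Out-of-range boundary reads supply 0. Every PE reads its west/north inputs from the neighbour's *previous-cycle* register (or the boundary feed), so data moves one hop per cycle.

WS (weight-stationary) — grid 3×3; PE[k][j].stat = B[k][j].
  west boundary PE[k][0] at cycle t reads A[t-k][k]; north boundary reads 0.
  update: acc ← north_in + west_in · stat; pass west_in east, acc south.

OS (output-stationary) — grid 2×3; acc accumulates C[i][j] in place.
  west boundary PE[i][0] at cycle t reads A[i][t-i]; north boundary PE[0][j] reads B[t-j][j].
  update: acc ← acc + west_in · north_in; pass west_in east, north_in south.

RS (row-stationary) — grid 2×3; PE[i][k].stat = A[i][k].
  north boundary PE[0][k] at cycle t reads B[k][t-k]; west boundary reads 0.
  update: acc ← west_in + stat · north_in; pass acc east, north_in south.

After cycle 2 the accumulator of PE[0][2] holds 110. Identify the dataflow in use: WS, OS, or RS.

WS (3×3 grid), PE[0][2]:
  0: (0,2).acc=0  regs=<0,0>
  1: (0,2).acc=0  regs=<0,0>
  2: (0,2).acc=28  regs=<7,28>
OS (2×3 grid), PE[0][2]:
  0: (0,2).acc=0  regs=<0,0>
  1: (0,2).acc=0  regs=<0,0>
  2: (0,2).acc=28  regs=<7,4>
RS (2×3 grid), PE[0][2]:
  0: (0,2).acc=0  regs=<0,0>
  1: (0,2).acc=0  regs=<0,0>
  2: (0,2).acc=110  regs=<110,5>

dataflow = RS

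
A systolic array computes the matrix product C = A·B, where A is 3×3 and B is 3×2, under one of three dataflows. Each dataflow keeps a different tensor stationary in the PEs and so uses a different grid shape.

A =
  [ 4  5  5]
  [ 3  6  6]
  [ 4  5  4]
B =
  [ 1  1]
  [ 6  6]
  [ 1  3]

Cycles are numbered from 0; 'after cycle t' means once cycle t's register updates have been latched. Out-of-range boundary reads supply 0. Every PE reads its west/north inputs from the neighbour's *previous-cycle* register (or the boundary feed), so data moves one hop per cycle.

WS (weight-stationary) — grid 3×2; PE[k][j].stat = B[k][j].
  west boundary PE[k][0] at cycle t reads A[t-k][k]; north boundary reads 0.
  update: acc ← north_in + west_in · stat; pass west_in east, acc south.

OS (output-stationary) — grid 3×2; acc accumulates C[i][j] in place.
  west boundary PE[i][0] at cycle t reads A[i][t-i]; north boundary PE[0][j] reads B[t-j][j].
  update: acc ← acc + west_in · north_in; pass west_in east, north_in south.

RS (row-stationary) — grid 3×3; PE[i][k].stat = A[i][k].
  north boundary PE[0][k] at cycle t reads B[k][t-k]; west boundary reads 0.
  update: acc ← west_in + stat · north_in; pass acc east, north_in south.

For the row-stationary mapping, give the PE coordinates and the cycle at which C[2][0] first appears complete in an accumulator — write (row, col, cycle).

(row, col, cycle) = (2, 2, 4)

Under RS, C[2][0] lands at PE[2][2]:
  [0] (2,2) acc=0 (h:0 v:0)
  [1] (2,2) acc=0 (h:0 v:0)
  [2] (2,2) acc=0 (h:0 v:0)
  [3] (2,2) acc=0 (h:0 v:0)
  [4] (2,2) acc=38 (h:38 v:1)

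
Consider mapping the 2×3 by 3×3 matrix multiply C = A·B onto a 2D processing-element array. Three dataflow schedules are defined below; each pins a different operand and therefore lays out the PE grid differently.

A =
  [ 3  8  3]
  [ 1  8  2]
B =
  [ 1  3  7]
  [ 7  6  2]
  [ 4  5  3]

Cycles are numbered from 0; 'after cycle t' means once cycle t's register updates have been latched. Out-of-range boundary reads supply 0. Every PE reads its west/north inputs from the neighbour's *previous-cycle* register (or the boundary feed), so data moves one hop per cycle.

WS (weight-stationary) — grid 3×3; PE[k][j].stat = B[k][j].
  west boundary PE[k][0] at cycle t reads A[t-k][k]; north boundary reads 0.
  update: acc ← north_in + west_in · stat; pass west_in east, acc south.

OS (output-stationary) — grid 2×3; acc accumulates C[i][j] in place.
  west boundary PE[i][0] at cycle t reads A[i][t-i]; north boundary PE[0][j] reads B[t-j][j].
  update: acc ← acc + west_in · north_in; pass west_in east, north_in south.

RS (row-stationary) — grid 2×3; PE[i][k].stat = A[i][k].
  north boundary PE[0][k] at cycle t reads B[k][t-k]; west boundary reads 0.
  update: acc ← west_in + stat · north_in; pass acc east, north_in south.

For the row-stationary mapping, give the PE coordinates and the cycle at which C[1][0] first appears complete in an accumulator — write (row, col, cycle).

RS: C[1][0] accumulates in PE[1][2]:
  [0] (1,2) acc=0 (h:0 v:0)
  [1] (1,2) acc=0 (h:0 v:0)
  [2] (1,2) acc=0 (h:0 v:0)
  [3] (1,2) acc=65 (h:65 v:4)

(row, col, cycle) = (1, 2, 3)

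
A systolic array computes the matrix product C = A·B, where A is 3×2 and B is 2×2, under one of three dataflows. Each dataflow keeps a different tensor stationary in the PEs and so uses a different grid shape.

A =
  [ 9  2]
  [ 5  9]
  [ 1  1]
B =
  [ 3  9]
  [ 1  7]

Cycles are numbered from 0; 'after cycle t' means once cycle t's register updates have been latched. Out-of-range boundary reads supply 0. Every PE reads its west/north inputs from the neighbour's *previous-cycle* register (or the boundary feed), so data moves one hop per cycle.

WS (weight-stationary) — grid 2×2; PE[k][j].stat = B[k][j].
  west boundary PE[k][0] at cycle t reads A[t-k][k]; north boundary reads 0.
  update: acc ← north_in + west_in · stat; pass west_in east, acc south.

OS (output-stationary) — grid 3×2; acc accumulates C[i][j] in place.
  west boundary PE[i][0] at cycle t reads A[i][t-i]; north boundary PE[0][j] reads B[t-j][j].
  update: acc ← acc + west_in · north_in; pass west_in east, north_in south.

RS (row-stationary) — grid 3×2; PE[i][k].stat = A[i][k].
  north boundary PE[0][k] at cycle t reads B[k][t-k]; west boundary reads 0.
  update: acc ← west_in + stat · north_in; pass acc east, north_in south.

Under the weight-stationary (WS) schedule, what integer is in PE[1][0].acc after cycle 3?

WS 2×2: PE[1][0] cycle-by-cycle (with neighbour feeds):
  0: (0,0).acc=27  regs=<9,27>
  0: (1,0).acc=0  regs=<0,0>
  1: (0,0).acc=15  regs=<5,15>
  1: (1,0).acc=29  regs=<2,29>
  2: (0,0).acc=3  regs=<1,3>
  2: (1,0).acc=24  regs=<9,24>
  3: (0,0).acc=0  regs=<0,0>
  3: (1,0).acc=4  regs=<1,4>

PE[1][0].acc = 4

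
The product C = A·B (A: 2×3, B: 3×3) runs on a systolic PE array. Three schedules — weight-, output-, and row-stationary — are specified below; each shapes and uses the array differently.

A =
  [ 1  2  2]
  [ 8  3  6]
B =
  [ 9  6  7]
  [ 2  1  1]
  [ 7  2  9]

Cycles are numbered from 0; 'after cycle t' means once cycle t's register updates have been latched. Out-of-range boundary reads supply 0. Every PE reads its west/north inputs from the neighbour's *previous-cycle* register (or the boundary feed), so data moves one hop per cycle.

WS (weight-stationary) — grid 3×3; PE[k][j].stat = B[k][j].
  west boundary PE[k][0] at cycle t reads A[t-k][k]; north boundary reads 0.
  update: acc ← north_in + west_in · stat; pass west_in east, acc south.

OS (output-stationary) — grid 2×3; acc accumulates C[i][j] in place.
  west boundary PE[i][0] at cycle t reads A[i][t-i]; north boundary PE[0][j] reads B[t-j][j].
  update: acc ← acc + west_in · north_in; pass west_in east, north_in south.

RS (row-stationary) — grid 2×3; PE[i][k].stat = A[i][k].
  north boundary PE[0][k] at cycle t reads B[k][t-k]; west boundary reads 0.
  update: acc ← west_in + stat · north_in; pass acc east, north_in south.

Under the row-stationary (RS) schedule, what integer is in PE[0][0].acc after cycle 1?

RS 2×3: PE[0][0] cycle-by-cycle (with neighbour feeds):
  cycle 0: PE[0][0] → acc 9, east 9, south 9
  cycle 1: PE[0][0] → acc 6, east 6, south 6

PE[0][0].acc = 6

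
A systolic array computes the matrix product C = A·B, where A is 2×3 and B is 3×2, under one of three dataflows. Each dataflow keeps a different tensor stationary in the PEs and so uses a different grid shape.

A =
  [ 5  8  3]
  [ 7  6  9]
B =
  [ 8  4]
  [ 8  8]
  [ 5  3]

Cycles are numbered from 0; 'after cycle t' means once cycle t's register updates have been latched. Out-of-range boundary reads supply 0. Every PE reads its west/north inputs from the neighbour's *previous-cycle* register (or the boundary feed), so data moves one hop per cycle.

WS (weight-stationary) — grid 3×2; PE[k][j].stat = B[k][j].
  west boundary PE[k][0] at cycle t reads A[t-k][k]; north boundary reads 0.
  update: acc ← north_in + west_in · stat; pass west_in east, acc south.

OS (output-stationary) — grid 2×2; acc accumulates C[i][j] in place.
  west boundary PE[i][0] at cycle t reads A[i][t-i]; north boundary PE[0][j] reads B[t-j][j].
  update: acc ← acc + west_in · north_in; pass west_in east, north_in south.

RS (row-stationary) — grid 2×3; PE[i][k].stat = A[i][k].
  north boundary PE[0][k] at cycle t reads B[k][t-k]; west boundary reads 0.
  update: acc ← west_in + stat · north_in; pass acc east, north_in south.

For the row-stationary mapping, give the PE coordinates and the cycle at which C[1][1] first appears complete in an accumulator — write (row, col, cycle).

(row, col, cycle) = (1, 2, 4)

RS — PE[1][2] is where C[1][1] collects:
  0: (1,2).acc=0  regs=<0,0>
  1: (1,2).acc=0  regs=<0,0>
  2: (1,2).acc=0  regs=<0,0>
  3: (1,2).acc=149  regs=<149,5>
  4: (1,2).acc=103  regs=<103,3>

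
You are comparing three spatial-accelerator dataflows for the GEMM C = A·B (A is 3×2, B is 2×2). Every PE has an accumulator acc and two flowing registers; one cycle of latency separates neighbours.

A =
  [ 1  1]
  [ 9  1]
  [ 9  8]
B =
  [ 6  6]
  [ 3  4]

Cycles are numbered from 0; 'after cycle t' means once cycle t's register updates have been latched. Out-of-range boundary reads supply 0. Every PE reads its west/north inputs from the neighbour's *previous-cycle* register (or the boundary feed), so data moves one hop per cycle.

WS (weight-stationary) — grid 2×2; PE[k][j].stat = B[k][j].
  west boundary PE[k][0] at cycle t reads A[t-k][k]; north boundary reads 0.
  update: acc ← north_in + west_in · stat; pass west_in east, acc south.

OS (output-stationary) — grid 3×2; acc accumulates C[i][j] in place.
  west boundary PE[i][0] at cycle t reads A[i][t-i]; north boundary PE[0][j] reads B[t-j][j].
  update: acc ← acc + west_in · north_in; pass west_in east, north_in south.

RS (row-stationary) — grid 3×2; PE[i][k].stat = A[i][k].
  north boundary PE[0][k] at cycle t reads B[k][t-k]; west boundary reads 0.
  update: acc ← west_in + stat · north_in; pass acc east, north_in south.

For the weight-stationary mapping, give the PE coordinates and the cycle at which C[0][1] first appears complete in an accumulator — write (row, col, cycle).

Under WS, C[0][1] lands at PE[1][1]:
  [0] (1,1) acc=0 (h:0 v:0)
  [1] (1,1) acc=0 (h:0 v:0)
  [2] (1,1) acc=10 (h:1 v:10)

(row, col, cycle) = (1, 1, 2)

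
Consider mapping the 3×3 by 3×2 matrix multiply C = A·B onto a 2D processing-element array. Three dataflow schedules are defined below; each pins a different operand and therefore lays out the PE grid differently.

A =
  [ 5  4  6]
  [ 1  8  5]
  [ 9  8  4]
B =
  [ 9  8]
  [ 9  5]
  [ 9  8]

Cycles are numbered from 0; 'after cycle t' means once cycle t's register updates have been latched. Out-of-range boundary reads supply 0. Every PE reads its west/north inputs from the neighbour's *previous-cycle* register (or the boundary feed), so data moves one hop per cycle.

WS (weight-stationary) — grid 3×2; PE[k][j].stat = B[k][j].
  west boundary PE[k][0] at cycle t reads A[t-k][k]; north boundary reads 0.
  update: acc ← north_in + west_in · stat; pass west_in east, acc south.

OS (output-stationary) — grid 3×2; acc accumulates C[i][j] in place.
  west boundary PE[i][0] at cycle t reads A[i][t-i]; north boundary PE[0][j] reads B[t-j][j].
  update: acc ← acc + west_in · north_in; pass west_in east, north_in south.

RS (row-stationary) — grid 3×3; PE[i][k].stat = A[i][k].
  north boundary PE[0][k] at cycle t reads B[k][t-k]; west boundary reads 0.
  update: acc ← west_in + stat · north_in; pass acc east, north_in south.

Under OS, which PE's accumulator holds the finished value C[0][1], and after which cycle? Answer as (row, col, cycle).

Under OS, C[0][1] lands at PE[0][1]:
  0: (0,1).acc=0  regs=<0,0>
  1: (0,1).acc=40  regs=<5,8>
  2: (0,1).acc=60  regs=<4,5>
  3: (0,1).acc=108  regs=<6,8>

(row, col, cycle) = (0, 1, 3)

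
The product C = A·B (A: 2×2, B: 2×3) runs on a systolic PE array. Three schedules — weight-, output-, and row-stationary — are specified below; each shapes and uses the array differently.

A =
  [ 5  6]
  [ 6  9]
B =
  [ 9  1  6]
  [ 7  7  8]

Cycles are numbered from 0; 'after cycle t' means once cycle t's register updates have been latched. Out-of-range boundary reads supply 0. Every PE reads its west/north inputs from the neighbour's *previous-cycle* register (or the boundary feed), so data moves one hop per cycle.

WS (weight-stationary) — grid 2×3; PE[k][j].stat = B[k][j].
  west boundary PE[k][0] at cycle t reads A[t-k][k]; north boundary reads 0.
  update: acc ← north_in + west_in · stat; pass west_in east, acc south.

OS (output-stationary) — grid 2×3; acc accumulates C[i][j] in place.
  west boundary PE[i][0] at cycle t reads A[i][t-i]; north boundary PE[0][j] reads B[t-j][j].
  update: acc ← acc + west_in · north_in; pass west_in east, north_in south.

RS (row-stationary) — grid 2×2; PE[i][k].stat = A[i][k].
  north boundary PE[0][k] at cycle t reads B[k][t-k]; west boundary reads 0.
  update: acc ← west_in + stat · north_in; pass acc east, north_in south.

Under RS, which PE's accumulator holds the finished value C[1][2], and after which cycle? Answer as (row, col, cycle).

(row, col, cycle) = (1, 1, 4)

Under RS, C[1][2] lands at PE[1][1]:
  after 0 — PE[1][1] acc=0, pass-E 0, pass-S 0
  after 1 — PE[1][1] acc=0, pass-E 0, pass-S 0
  after 2 — PE[1][1] acc=117, pass-E 117, pass-S 7
  after 3 — PE[1][1] acc=69, pass-E 69, pass-S 7
  after 4 — PE[1][1] acc=108, pass-E 108, pass-S 8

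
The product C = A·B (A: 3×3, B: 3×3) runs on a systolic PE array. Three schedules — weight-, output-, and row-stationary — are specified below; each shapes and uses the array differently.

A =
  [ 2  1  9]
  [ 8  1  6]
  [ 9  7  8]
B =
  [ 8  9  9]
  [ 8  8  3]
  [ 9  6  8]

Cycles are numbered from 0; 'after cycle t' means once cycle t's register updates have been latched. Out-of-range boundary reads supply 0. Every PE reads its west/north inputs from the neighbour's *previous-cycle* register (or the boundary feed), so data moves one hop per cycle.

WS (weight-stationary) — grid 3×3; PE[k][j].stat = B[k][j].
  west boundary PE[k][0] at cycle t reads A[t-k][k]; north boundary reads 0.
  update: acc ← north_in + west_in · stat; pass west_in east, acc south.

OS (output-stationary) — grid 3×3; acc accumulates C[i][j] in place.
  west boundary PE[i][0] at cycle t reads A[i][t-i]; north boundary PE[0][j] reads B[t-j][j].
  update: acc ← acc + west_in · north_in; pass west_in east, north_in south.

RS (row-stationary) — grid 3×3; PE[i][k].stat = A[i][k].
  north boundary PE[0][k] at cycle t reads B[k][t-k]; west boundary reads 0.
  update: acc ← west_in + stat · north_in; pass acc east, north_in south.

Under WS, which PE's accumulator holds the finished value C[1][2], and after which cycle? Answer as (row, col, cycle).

(row, col, cycle) = (2, 2, 5)

WS — PE[2][2] is where C[1][2] collects:
  0: (2,2).acc=0  regs=<0,0>
  1: (2,2).acc=0  regs=<0,0>
  2: (2,2).acc=0  regs=<0,0>
  3: (2,2).acc=0  regs=<0,0>
  4: (2,2).acc=93  regs=<9,93>
  5: (2,2).acc=123  regs=<6,123>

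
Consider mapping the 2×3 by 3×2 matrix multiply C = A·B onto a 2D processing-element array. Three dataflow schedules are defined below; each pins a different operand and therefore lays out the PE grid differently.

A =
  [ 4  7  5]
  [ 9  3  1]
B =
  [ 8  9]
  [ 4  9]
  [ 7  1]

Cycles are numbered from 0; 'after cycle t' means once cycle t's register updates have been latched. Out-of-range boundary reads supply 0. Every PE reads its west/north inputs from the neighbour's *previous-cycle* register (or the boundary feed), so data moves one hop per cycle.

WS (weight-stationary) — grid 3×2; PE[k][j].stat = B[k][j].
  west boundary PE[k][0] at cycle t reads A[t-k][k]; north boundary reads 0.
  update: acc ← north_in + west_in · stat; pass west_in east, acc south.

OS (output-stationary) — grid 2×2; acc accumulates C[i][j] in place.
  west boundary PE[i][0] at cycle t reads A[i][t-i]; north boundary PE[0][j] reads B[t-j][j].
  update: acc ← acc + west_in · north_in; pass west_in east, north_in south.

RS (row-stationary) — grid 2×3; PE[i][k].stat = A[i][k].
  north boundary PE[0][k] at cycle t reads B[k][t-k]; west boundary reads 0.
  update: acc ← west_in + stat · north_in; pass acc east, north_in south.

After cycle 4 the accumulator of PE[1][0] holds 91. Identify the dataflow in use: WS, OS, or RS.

dataflow = OS

— WS: 3×2; PE[1][0] trace:
  0: (1,0).acc=0  regs=<0,0>
  1: (1,0).acc=60  regs=<7,60>
  2: (1,0).acc=84  regs=<3,84>
  3: (1,0).acc=0  regs=<0,0>
  4: (1,0).acc=0  regs=<0,0>
— OS: 2×2; PE[1][0] trace:
  0: (1,0).acc=0  regs=<0,0>
  1: (1,0).acc=72  regs=<9,8>
  2: (1,0).acc=84  regs=<3,4>
  3: (1,0).acc=91  regs=<1,7>
  4: (1,0).acc=91  regs=<0,0>
— RS: 2×3; PE[1][0] trace:
  0: (1,0).acc=0  regs=<0,0>
  1: (1,0).acc=72  regs=<72,8>
  2: (1,0).acc=81  regs=<81,9>
  3: (1,0).acc=0  regs=<0,0>
  4: (1,0).acc=0  regs=<0,0>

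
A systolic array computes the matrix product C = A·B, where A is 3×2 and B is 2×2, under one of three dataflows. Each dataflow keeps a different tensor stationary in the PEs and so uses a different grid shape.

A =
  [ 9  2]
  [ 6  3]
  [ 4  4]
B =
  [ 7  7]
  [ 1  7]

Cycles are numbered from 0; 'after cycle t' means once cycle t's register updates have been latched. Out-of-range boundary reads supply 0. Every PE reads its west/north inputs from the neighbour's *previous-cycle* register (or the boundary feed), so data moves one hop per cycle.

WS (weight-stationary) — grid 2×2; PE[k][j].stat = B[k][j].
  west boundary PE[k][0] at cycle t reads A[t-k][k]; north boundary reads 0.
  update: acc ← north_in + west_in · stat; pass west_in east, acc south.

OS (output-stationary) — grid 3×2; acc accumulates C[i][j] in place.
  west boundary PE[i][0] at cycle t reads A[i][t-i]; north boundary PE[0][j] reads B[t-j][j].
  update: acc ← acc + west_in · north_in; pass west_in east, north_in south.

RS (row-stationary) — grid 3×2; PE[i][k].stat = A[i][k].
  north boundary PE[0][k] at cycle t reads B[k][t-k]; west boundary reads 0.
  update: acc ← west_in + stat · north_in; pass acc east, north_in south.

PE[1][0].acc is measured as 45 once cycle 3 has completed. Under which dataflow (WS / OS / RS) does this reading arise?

dataflow = OS

— WS: 2×2; PE[1][0] trace:
  after 0 — PE[1][0] acc=0, pass-E 0, pass-S 0
  after 1 — PE[1][0] acc=65, pass-E 2, pass-S 65
  after 2 — PE[1][0] acc=45, pass-E 3, pass-S 45
  after 3 — PE[1][0] acc=32, pass-E 4, pass-S 32
— OS: 3×2; PE[1][0] trace:
  after 0 — PE[1][0] acc=0, pass-E 0, pass-S 0
  after 1 — PE[1][0] acc=42, pass-E 6, pass-S 7
  after 2 — PE[1][0] acc=45, pass-E 3, pass-S 1
  after 3 — PE[1][0] acc=45, pass-E 0, pass-S 0
— RS: 3×2; PE[1][0] trace:
  after 0 — PE[1][0] acc=0, pass-E 0, pass-S 0
  after 1 — PE[1][0] acc=42, pass-E 42, pass-S 7
  after 2 — PE[1][0] acc=42, pass-E 42, pass-S 7
  after 3 — PE[1][0] acc=0, pass-E 0, pass-S 0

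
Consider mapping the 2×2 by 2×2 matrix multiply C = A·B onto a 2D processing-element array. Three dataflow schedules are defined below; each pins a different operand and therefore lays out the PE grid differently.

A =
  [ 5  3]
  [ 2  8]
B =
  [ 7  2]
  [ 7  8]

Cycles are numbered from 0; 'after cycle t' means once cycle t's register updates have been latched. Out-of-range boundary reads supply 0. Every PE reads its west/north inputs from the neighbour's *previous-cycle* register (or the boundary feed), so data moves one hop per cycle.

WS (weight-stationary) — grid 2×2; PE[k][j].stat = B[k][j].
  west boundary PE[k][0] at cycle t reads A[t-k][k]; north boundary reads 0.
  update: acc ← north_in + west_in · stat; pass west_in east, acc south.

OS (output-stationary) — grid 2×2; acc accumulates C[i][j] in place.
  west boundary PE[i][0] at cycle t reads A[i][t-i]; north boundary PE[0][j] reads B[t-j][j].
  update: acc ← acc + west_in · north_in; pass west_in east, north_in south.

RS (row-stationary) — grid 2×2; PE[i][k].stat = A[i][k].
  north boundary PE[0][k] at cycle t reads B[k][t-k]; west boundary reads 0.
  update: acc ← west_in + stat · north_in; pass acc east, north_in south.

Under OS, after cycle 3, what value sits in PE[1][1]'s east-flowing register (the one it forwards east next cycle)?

Tracing OS — 2×2 array, target PE[1][1]:
  [0] (0,1) acc=0 (h:0 v:0)
  [0] (1,0) acc=0 (h:0 v:0)
  [0] (1,1) acc=0 (h:0 v:0)
  [1] (0,1) acc=10 (h:5 v:2)
  [1] (1,0) acc=14 (h:2 v:7)
  [1] (1,1) acc=0 (h:0 v:0)
  [2] (0,1) acc=34 (h:3 v:8)
  [2] (1,0) acc=70 (h:8 v:7)
  [2] (1,1) acc=4 (h:2 v:2)
  [3] (0,1) acc=34 (h:0 v:0)
  [3] (1,0) acc=70 (h:0 v:0)
  [3] (1,1) acc=68 (h:8 v:8)

register = 8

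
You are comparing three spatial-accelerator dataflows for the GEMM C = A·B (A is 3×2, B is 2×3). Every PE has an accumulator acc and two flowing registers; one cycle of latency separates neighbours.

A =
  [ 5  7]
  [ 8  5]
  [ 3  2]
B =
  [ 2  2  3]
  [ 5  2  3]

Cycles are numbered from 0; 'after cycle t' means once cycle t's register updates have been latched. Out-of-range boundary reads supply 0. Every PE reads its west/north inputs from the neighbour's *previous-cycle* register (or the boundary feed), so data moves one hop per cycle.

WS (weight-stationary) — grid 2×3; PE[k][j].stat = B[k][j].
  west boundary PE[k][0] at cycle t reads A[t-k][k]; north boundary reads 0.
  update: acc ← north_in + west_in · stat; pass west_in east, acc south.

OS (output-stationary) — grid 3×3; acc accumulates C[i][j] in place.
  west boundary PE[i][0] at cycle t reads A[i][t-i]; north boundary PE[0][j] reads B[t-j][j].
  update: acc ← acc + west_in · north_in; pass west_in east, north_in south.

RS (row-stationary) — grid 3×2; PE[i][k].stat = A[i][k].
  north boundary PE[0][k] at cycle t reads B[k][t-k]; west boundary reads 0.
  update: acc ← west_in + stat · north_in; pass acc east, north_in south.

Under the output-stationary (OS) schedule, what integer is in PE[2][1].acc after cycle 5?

OS (3×3). Following PE[2][1] plus its west/north inputs:
  cycle 0: PE[1][1] → acc 0, east 0, south 0
  cycle 0: PE[2][0] → acc 0, east 0, south 0
  cycle 0: PE[2][1] → acc 0, east 0, south 0
  cycle 1: PE[1][1] → acc 0, east 0, south 0
  cycle 1: PE[2][0] → acc 0, east 0, south 0
  cycle 1: PE[2][1] → acc 0, east 0, south 0
  cycle 2: PE[1][1] → acc 16, east 8, south 2
  cycle 2: PE[2][0] → acc 6, east 3, south 2
  cycle 2: PE[2][1] → acc 0, east 0, south 0
  cycle 3: PE[1][1] → acc 26, east 5, south 2
  cycle 3: PE[2][0] → acc 16, east 2, south 5
  cycle 3: PE[2][1] → acc 6, east 3, south 2
  cycle 4: PE[1][1] → acc 26, east 0, south 0
  cycle 4: PE[2][0] → acc 16, east 0, south 0
  cycle 4: PE[2][1] → acc 10, east 2, south 2
  cycle 5: PE[1][1] → acc 26, east 0, south 0
  cycle 5: PE[2][0] → acc 16, east 0, south 0
  cycle 5: PE[2][1] → acc 10, east 0, south 0

PE[2][1].acc = 10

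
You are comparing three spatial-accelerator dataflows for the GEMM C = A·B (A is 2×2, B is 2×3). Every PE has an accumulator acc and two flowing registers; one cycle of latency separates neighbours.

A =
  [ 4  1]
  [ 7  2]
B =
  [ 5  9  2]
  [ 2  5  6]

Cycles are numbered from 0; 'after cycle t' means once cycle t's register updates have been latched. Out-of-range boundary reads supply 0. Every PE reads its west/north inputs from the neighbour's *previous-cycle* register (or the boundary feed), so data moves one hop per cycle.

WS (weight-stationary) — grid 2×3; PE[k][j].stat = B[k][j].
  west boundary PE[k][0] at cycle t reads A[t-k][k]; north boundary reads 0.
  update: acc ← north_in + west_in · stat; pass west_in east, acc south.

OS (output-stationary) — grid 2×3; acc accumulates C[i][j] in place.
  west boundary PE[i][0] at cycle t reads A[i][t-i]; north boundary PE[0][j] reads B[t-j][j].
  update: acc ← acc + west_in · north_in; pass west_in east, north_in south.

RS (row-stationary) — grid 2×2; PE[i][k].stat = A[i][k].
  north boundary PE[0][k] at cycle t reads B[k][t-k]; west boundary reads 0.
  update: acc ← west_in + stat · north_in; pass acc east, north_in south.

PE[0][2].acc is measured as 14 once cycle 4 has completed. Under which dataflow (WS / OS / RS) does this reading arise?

dataflow = OS

Under WS (2×3), PE[0][2]:
  after 0 — PE[0][2] acc=0, pass-E 0, pass-S 0
  after 1 — PE[0][2] acc=0, pass-E 0, pass-S 0
  after 2 — PE[0][2] acc=8, pass-E 4, pass-S 8
  after 3 — PE[0][2] acc=14, pass-E 7, pass-S 14
  after 4 — PE[0][2] acc=0, pass-E 0, pass-S 0
Under OS (2×3), PE[0][2]:
  after 0 — PE[0][2] acc=0, pass-E 0, pass-S 0
  after 1 — PE[0][2] acc=0, pass-E 0, pass-S 0
  after 2 — PE[0][2] acc=8, pass-E 4, pass-S 2
  after 3 — PE[0][2] acc=14, pass-E 1, pass-S 6
  after 4 — PE[0][2] acc=14, pass-E 0, pass-S 0
— RS: 2×2 array has no PE[0][2].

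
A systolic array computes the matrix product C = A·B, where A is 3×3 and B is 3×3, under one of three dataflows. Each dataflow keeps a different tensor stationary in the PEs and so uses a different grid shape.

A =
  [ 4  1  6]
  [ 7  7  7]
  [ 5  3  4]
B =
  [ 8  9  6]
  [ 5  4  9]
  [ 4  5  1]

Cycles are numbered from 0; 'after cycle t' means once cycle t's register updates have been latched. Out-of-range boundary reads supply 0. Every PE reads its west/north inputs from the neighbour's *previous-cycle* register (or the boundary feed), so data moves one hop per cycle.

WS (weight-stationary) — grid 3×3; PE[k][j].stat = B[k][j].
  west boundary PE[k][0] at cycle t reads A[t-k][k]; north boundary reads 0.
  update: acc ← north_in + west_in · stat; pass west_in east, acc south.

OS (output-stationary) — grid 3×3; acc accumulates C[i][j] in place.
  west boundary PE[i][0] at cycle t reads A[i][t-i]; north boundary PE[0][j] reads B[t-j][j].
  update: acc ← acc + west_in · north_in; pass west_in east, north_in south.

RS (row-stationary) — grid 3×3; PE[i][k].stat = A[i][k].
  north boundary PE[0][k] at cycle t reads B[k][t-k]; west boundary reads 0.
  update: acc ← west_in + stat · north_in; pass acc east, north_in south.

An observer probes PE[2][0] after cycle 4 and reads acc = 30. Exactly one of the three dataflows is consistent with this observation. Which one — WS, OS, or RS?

Under WS (3×3), PE[2][0]:
  0: (2,0).acc=0  regs=<0,0>
  1: (2,0).acc=0  regs=<0,0>
  2: (2,0).acc=61  regs=<6,61>
  3: (2,0).acc=119  regs=<7,119>
  4: (2,0).acc=71  regs=<4,71>
Under OS (3×3), PE[2][0]:
  0: (2,0).acc=0  regs=<0,0>
  1: (2,0).acc=0  regs=<0,0>
  2: (2,0).acc=40  regs=<5,8>
  3: (2,0).acc=55  regs=<3,5>
  4: (2,0).acc=71  regs=<4,4>
Under RS (3×3), PE[2][0]:
  0: (2,0).acc=0  regs=<0,0>
  1: (2,0).acc=0  regs=<0,0>
  2: (2,0).acc=40  regs=<40,8>
  3: (2,0).acc=45  regs=<45,9>
  4: (2,0).acc=30  regs=<30,6>

dataflow = RS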